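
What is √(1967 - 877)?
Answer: √1090 ≈ 33.015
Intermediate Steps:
√(1967 - 877) = √1090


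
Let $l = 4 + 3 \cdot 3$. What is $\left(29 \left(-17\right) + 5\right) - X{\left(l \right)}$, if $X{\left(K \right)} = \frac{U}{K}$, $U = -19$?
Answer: $- \frac{6325}{13} \approx -486.54$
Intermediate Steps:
$l = 13$ ($l = 4 + 9 = 13$)
$X{\left(K \right)} = - \frac{19}{K}$
$\left(29 \left(-17\right) + 5\right) - X{\left(l \right)} = \left(29 \left(-17\right) + 5\right) - - \frac{19}{13} = \left(-493 + 5\right) - \left(-19\right) \frac{1}{13} = -488 - - \frac{19}{13} = -488 + \frac{19}{13} = - \frac{6325}{13}$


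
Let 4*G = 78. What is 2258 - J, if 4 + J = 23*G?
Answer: 3627/2 ≈ 1813.5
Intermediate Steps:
G = 39/2 (G = (¼)*78 = 39/2 ≈ 19.500)
J = 889/2 (J = -4 + 23*(39/2) = -4 + 897/2 = 889/2 ≈ 444.50)
2258 - J = 2258 - 1*889/2 = 2258 - 889/2 = 3627/2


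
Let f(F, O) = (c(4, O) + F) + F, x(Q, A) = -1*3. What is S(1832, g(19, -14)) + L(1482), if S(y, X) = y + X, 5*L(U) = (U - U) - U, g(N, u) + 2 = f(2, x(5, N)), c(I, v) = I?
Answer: 7708/5 ≈ 1541.6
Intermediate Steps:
x(Q, A) = -3
f(F, O) = 4 + 2*F (f(F, O) = (4 + F) + F = 4 + 2*F)
g(N, u) = 6 (g(N, u) = -2 + (4 + 2*2) = -2 + (4 + 4) = -2 + 8 = 6)
L(U) = -U/5 (L(U) = ((U - U) - U)/5 = (0 - U)/5 = (-U)/5 = -U/5)
S(y, X) = X + y
S(1832, g(19, -14)) + L(1482) = (6 + 1832) - ⅕*1482 = 1838 - 1482/5 = 7708/5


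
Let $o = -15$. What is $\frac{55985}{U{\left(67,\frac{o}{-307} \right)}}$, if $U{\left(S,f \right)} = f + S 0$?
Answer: $\frac{3437479}{3} \approx 1.1458 \cdot 10^{6}$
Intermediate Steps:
$U{\left(S,f \right)} = f$ ($U{\left(S,f \right)} = f + 0 = f$)
$\frac{55985}{U{\left(67,\frac{o}{-307} \right)}} = \frac{55985}{\left(-15\right) \frac{1}{-307}} = \frac{55985}{\left(-15\right) \left(- \frac{1}{307}\right)} = \frac{55985}{\frac{15}{307}} = 55985 \cdot \frac{307}{15} = \frac{3437479}{3}$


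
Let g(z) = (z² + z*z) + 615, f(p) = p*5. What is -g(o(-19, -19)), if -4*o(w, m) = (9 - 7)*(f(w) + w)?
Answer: -7113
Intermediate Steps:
f(p) = 5*p
o(w, m) = -3*w (o(w, m) = -(9 - 7)*(5*w + w)/4 = -6*w/2 = -3*w)
g(z) = 615 + 2*z² (g(z) = (z² + z²) + 615 = 2*z² + 615 = 615 + 2*z²)
-g(o(-19, -19)) = -(615 + 2*(-3*(-19))²) = -(615 + 2*57²) = -(615 + 2*3249) = -(615 + 6498) = -1*7113 = -7113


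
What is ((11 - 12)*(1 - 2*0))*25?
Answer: -25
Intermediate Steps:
((11 - 12)*(1 - 2*0))*25 = -(1 + 0)*25 = -1*1*25 = -1*25 = -25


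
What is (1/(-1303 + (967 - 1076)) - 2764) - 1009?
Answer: -5327477/1412 ≈ -3773.0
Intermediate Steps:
(1/(-1303 + (967 - 1076)) - 2764) - 1009 = (1/(-1303 - 109) - 2764) - 1009 = (1/(-1412) - 2764) - 1009 = (-1/1412 - 2764) - 1009 = -3902769/1412 - 1009 = -5327477/1412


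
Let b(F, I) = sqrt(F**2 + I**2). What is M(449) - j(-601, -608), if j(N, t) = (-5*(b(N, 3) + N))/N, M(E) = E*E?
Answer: 201606 - 5*sqrt(361210)/601 ≈ 2.0160e+5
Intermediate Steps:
M(E) = E**2
j(N, t) = (-5*N - 5*sqrt(9 + N**2))/N (j(N, t) = (-5*(sqrt(N**2 + 3**2) + N))/N = (-5*(sqrt(N**2 + 9) + N))/N = (-5*(sqrt(9 + N**2) + N))/N = (-5*(N + sqrt(9 + N**2)))/N = (-5*N - 5*sqrt(9 + N**2))/N)
M(449) - j(-601, -608) = 449**2 - (-5 - 5*sqrt(9 + (-601)**2)/(-601)) = 201601 - (-5 - 5*(-1/601)*sqrt(9 + 361201)) = 201601 - (-5 - 5*(-1/601)*sqrt(361210)) = 201601 - (-5 + 5*sqrt(361210)/601) = 201601 + (5 - 5*sqrt(361210)/601) = 201606 - 5*sqrt(361210)/601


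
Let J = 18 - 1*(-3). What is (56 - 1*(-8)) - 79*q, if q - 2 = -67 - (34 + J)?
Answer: 9544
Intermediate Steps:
J = 21 (J = 18 + 3 = 21)
q = -120 (q = 2 + (-67 - (34 + 21)) = 2 + (-67 - 1*55) = 2 + (-67 - 55) = 2 - 122 = -120)
(56 - 1*(-8)) - 79*q = (56 - 1*(-8)) - 79*(-120) = (56 + 8) + 9480 = 64 + 9480 = 9544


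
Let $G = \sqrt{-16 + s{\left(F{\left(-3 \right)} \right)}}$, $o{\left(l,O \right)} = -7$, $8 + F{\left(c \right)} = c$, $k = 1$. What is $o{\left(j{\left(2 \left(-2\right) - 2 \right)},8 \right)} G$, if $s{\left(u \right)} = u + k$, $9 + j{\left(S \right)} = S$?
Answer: $- 7 i \sqrt{26} \approx - 35.693 i$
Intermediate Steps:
$j{\left(S \right)} = -9 + S$
$F{\left(c \right)} = -8 + c$
$s{\left(u \right)} = 1 + u$ ($s{\left(u \right)} = u + 1 = 1 + u$)
$G = i \sqrt{26}$ ($G = \sqrt{-16 + \left(1 - 11\right)} = \sqrt{-16 - 10} = \sqrt{-26} = i \sqrt{26} \approx 5.099 i$)
$o{\left(j{\left(2 \left(-2\right) - 2 \right)},8 \right)} G = - 7 i \sqrt{26}$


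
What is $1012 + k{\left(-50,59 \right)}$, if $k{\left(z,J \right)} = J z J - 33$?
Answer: $-173071$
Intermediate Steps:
$k{\left(z,J \right)} = -33 + z J^{2}$ ($k{\left(z,J \right)} = z J^{2} - 33 = -33 + z J^{2}$)
$1012 + k{\left(-50,59 \right)} = 1012 - \left(33 + 50 \cdot 59^{2}\right) = 1012 - 174083 = -173071$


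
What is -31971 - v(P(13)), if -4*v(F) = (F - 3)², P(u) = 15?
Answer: -31935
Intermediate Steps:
v(F) = -(-3 + F)²/4 (v(F) = -(F - 3)²/4 = -(-3 + F)²/4)
-31971 - v(P(13)) = -31971 - (-1)*(-3 + 15)²/4 = -31971 - (-1)*12²/4 = -31971 - (-1)*144/4 = -31971 - 1*(-36) = -31971 + 36 = -31935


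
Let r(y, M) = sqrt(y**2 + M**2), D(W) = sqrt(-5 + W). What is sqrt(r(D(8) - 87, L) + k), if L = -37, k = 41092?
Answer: sqrt(41092 + sqrt(8941 - 174*sqrt(3))) ≈ 202.94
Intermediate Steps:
r(y, M) = sqrt(M**2 + y**2)
sqrt(r(D(8) - 87, L) + k) = sqrt(sqrt((-37)**2 + (sqrt(-5 + 8) - 87)**2) + 41092) = sqrt(sqrt(1369 + (sqrt(3) - 87)**2) + 41092) = sqrt(sqrt(1369 + (-87 + sqrt(3))**2) + 41092) = sqrt(41092 + sqrt(1369 + (-87 + sqrt(3))**2))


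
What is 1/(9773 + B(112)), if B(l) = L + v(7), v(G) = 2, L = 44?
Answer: 1/9819 ≈ 0.00010184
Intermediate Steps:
B(l) = 46 (B(l) = 44 + 2 = 46)
1/(9773 + B(112)) = 1/(9773 + 46) = 1/9819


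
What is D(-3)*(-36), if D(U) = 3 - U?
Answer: -216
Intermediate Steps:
D(-3)*(-36) = (3 - 1*(-3))*(-36) = (3 + 3)*(-36) = 6*(-36) = -216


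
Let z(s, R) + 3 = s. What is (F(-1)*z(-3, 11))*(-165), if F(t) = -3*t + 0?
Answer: 2970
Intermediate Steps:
F(t) = -3*t
z(s, R) = -3 + s
(F(-1)*z(-3, 11))*(-165) = ((-3*(-1))*(-3 - 3))*(-165) = (3*(-6))*(-165) = -18*(-165) = 2970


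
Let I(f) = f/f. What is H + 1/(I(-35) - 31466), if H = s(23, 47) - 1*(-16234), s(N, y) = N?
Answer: 511526504/31465 ≈ 16257.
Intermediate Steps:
I(f) = 1
H = 16257 (H = 23 - 1*(-16234) = 23 + 16234 = 16257)
H + 1/(I(-35) - 31466) = 16257 + 1/(1 - 31466) = 16257 + 1/(-31465) = 16257 - 1/31465 = 511526504/31465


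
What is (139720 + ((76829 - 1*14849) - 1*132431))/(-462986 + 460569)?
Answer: -69269/2417 ≈ -28.659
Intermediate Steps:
(139720 + ((76829 - 1*14849) - 1*132431))/(-462986 + 460569) = (139720 + ((76829 - 14849) - 132431))/(-2417) = (139720 + (61980 - 132431))*(-1/2417) = (139720 - 70451)*(-1/2417) = 69269*(-1/2417) = -69269/2417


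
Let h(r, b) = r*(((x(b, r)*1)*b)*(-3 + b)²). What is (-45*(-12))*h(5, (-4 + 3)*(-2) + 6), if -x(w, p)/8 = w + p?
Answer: -56160000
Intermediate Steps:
x(w, p) = -8*p - 8*w (x(w, p) = -8*(w + p) = -8*(p + w) = -8*p - 8*w)
h(r, b) = b*r*(-3 + b)²*(-8*b - 8*r) (h(r, b) = r*((((-8*r - 8*b)*1)*b)*(-3 + b)²) = r*((((-8*b - 8*r)*1)*b)*(-3 + b)²) = r*(((-8*b - 8*r)*b)*(-3 + b)²) = r*((b*(-8*b - 8*r))*(-3 + b)²) = r*(b*(-3 + b)²*(-8*b - 8*r)) = b*r*(-3 + b)²*(-8*b - 8*r))
(-45*(-12))*h(5, (-4 + 3)*(-2) + 6) = (-45*(-12))*(-8*((-4 + 3)*(-2) + 6)*5*(-3 + ((-4 + 3)*(-2) + 6))²*(((-4 + 3)*(-2) + 6) + 5)) = 540*(-8*(-1*(-2) + 6)*5*(-3 + (-1*(-2) + 6))²*((-1*(-2) + 6) + 5)) = 540*(-8*(2 + 6)*5*(-3 + (2 + 6))²*((2 + 6) + 5)) = 540*(-8*8*5*(-3 + 8)²*(8 + 5)) = 540*(-8*8*5*5²*13) = 540*(-8*8*5*25*13) = 540*(-104000) = -56160000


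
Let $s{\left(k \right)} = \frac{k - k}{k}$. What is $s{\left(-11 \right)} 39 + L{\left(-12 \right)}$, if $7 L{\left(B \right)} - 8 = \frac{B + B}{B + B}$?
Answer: $\frac{9}{7} \approx 1.2857$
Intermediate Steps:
$s{\left(k \right)} = 0$ ($s{\left(k \right)} = \frac{0}{k} = 0$)
$L{\left(B \right)} = \frac{9}{7}$ ($L{\left(B \right)} = \frac{8}{7} + \frac{\left(B + B\right) \frac{1}{B + B}}{7} = \frac{8}{7} + \frac{2 B \frac{1}{2 B}}{7} = \frac{8}{7} + \frac{1}{7} \cdot 1 = \frac{8}{7} + \frac{1}{7} = \frac{9}{7}$)
$s{\left(-11 \right)} 39 + L{\left(-12 \right)} = 0 \cdot 39 + \frac{9}{7} = 0 + \frac{9}{7} = \frac{9}{7}$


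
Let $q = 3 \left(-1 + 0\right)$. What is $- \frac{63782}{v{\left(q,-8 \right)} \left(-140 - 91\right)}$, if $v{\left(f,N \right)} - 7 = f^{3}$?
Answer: $- \frac{31891}{2310} \approx -13.806$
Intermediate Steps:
$q = -3$ ($q = 3 \left(-1\right) = -3$)
$v{\left(f,N \right)} = 7 + f^{3}$
$- \frac{63782}{v{\left(q,-8 \right)} \left(-140 - 91\right)} = - \frac{63782}{\left(7 + \left(-3\right)^{3}\right) \left(-140 - 91\right)} = - \frac{63782}{\left(7 - 27\right) \left(-231\right)} = - \frac{63782}{\left(-20\right) \left(-231\right)} = - \frac{63782}{4620} = \left(-63782\right) \frac{1}{4620} = - \frac{31891}{2310}$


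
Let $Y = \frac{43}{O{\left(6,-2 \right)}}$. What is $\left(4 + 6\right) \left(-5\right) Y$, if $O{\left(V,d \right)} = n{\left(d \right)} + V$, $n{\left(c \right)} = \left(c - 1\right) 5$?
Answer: $\frac{2150}{9} \approx 238.89$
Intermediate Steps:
$n{\left(c \right)} = -5 + 5 c$ ($n{\left(c \right)} = \left(-1 + c\right) 5 = -5 + 5 c$)
$O{\left(V,d \right)} = -5 + V + 5 d$ ($O{\left(V,d \right)} = \left(-5 + 5 d\right) + V = -5 + V + 5 d$)
$Y = - \frac{43}{9}$ ($Y = \frac{43}{-5 + 6 + 5 \left(-2\right)} = \frac{43}{-5 + 6 - 10} = \frac{43}{-9} = 43 \left(- \frac{1}{9}\right) = - \frac{43}{9} \approx -4.7778$)
$\left(4 + 6\right) \left(-5\right) Y = \left(4 + 6\right) \left(-5\right) \left(- \frac{43}{9}\right) = 10 \left(-5\right) \left(- \frac{43}{9}\right) = \left(-50\right) \left(- \frac{43}{9}\right) = \frac{2150}{9}$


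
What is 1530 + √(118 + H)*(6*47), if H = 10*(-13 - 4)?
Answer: 1530 + 564*I*√13 ≈ 1530.0 + 2033.5*I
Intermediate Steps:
H = -170 (H = 10*(-17) = -170)
1530 + √(118 + H)*(6*47) = 1530 + √(118 - 170)*(6*47) = 1530 + √(-52)*282 = 1530 + (2*I*√13)*282 = 1530 + 564*I*√13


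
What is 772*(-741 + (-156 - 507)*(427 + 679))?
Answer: -566662668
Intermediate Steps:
772*(-741 + (-156 - 507)*(427 + 679)) = 772*(-741 - 663*1106) = 772*(-741 - 733278) = 772*(-734019) = -566662668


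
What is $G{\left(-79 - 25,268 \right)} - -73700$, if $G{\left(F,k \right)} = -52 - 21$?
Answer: $73627$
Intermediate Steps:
$G{\left(F,k \right)} = -73$ ($G{\left(F,k \right)} = -52 - 21 = -73$)
$G{\left(-79 - 25,268 \right)} - -73700 = -73 - -73700 = -73 + 73700 = 73627$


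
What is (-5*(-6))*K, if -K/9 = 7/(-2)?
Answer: 945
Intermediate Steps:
K = 63/2 (K = -63/(-2) = -63*(-1)/2 = -9*(-7/2) = 63/2 ≈ 31.500)
(-5*(-6))*K = -5*(-6)*(63/2) = 30*(63/2) = 945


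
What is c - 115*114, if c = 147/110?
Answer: -1441953/110 ≈ -13109.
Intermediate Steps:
c = 147/110 (c = 147*(1/110) = 147/110 ≈ 1.3364)
c - 115*114 = 147/110 - 115*114 = 147/110 - 13110 = -1441953/110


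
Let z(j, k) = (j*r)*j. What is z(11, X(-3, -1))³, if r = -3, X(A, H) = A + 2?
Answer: -47832147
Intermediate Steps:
X(A, H) = 2 + A
z(j, k) = -3*j² (z(j, k) = (j*(-3))*j = (-3*j)*j = -3*j²)
z(11, X(-3, -1))³ = (-3*11²)³ = (-3*121)³ = (-363)³ = -47832147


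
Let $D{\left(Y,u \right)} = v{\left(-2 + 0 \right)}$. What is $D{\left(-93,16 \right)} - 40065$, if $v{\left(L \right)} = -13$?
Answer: $-40078$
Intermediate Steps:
$D{\left(Y,u \right)} = -13$
$D{\left(-93,16 \right)} - 40065 = -13 - 40065 = -40078$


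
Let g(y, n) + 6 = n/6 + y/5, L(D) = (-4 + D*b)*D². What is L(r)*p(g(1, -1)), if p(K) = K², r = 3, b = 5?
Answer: 352451/100 ≈ 3524.5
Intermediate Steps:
L(D) = D²*(-4 + 5*D) (L(D) = (-4 + D*5)*D² = (-4 + 5*D)*D² = D²*(-4 + 5*D))
g(y, n) = -6 + y/5 + n/6 (g(y, n) = -6 + (n/6 + y/5) = -6 + (y/5 + n/6) = -6 + y/5 + n/6)
L(r)*p(g(1, -1)) = (3²*(-4 + 5*3))*(-6 + (⅕)*1 + (⅙)*(-1))² = (9*(-4 + 15))*(-6 + ⅕ - ⅙)² = (9*11)*(-179/30)² = 99*(32041/900) = 352451/100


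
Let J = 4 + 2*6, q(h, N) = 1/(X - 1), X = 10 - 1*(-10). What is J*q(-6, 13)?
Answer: 16/19 ≈ 0.84210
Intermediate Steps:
X = 20 (X = 10 + 10 = 20)
q(h, N) = 1/19 (q(h, N) = 1/(20 - 1) = 1/19)
J = 16 (J = 4 + 12 = 16)
J*q(-6, 13) = 16*(1/19) = 16/19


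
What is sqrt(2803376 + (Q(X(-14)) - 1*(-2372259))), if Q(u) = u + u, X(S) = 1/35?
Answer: sqrt(6340152945)/35 ≈ 2275.0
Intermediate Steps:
X(S) = 1/35
Q(u) = 2*u
sqrt(2803376 + (Q(X(-14)) - 1*(-2372259))) = sqrt(2803376 + (2*(1/35) - 1*(-2372259))) = sqrt(2803376 + (2/35 + 2372259)) = sqrt(2803376 + 83029067/35) = sqrt(181147227/35) = sqrt(6340152945)/35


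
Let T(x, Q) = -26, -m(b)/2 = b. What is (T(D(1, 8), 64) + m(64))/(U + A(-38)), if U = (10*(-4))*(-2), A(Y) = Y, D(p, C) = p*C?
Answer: -11/3 ≈ -3.6667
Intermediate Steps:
D(p, C) = C*p
m(b) = -2*b
U = 80 (U = -40*(-2) = 80)
(T(D(1, 8), 64) + m(64))/(U + A(-38)) = (-26 - 2*64)/(80 - 38) = (-26 - 128)/42 = -154*1/42 = -11/3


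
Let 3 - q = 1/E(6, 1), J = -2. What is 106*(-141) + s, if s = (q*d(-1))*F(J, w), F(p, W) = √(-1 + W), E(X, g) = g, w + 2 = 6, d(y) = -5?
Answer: -14946 - 10*√3 ≈ -14963.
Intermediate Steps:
w = 4 (w = -2 + 6 = 4)
q = 2 (q = 3 - 1/1 = 3 - 1 = 2)
s = -10*√3 (s = (2*(-5))*√(-1 + 4) = -10*√3 ≈ -17.320)
106*(-141) + s = 106*(-141) - 10*√3 = -14946 - 10*√3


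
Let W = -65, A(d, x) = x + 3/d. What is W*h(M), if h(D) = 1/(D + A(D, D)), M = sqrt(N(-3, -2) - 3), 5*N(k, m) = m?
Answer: 65*I*sqrt(85)/19 ≈ 31.541*I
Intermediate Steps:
N(k, m) = m/5
M = I*sqrt(85)/5 (M = sqrt((1/5)*(-2) - 3) = sqrt(-2/5 - 3) = sqrt(-17/5) = I*sqrt(85)/5 ≈ 1.8439*I)
h(D) = 1/(2*D + 3/D) (h(D) = 1/(D + (D + 3/D)) = 1/(2*D + 3/D))
W*h(M) = -65*I*sqrt(85)/5/(3 + 2*(I*sqrt(85)/5)**2) = -65*I*sqrt(85)/5/(3 + 2*(-17/5)) = -65*I*sqrt(85)/5/(3 - 34/5) = -65*I*sqrt(85)/5/(-19/5) = -65*I*sqrt(85)/5*(-5)/19 = -(-65)*I*sqrt(85)/19 = 65*I*sqrt(85)/19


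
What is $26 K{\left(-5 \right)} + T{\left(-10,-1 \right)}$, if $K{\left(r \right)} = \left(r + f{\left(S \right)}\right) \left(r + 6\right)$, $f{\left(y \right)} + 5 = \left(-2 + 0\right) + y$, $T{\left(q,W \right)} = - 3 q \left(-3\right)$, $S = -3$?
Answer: $-480$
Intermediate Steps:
$T{\left(q,W \right)} = 9 q$
$f{\left(y \right)} = -7 + y$ ($f{\left(y \right)} = -5 + \left(\left(-2 + 0\right) + y\right) = -5 + \left(-2 + y\right) = -7 + y$)
$K{\left(r \right)} = \left(-10 + r\right) \left(6 + r\right)$ ($K{\left(r \right)} = \left(r - 10\right) \left(r + 6\right) = \left(r - 10\right) \left(6 + r\right) = \left(-10 + r\right) \left(6 + r\right)$)
$26 K{\left(-5 \right)} + T{\left(-10,-1 \right)} = 26 \left(-60 + \left(-5\right)^{2} - -20\right) + 9 \left(-10\right) = 26 \left(-60 + 25 + 20\right) - 90 = 26 \left(-15\right) - 90 = -390 - 90 = -480$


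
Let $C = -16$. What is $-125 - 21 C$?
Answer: $211$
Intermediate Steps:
$-125 - 21 C = -125 - -336 = -125 + 336 = 211$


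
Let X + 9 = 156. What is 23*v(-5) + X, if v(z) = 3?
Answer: 216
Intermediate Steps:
X = 147 (X = -9 + 156 = 147)
23*v(-5) + X = 23*3 + 147 = 69 + 147 = 216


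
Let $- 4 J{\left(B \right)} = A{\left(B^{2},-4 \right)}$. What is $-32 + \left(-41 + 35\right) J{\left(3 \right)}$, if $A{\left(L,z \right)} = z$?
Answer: $-38$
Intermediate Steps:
$J{\left(B \right)} = 1$ ($J{\left(B \right)} = \left(- \frac{1}{4}\right) \left(-4\right) = 1$)
$-32 + \left(-41 + 35\right) J{\left(3 \right)} = -32 + \left(-41 + 35\right) 1 = -32 - 6 = -38$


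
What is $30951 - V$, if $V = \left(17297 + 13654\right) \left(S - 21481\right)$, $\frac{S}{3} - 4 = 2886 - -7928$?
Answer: $-339594372$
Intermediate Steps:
$S = 32454$ ($S = 12 + 3 \left(2886 - -7928\right) = 12 + 3 \left(2886 + 7928\right) = 12 + 3 \cdot 10814 = 12 + 32442 = 32454$)
$V = 339625323$ ($V = \left(17297 + 13654\right) \left(32454 - 21481\right) = 30951 \cdot 10973 = 339625323$)
$30951 - V = 30951 - 339625323 = -339594372$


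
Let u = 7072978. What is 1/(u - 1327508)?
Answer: 1/5745470 ≈ 1.7405e-7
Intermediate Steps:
1/(u - 1327508) = 1/(7072978 - 1327508) = 1/5745470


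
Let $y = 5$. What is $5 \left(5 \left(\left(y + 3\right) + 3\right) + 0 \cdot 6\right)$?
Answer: $275$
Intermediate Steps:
$5 \left(5 \left(\left(y + 3\right) + 3\right) + 0 \cdot 6\right) = 5 \left(5 \left(\left(5 + 3\right) + 3\right) + 0 \cdot 6\right) = 5 \left(5 \left(8 + 3\right) + 0\right) = 5 \left(5 \cdot 11 + 0\right) = 5 \left(55 + 0\right) = 5 \cdot 55 = 275$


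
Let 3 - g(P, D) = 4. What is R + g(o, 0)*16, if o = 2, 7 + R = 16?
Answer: -7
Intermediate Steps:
R = 9 (R = -7 + 16 = 9)
g(P, D) = -1 (g(P, D) = 3 - 1*4 = 3 - 4 = -1)
R + g(o, 0)*16 = 9 - 1*16 = 9 - 16 = -7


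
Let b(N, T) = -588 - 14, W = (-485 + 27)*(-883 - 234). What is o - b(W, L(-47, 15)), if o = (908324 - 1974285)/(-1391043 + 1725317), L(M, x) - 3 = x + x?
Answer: 200166987/334274 ≈ 598.81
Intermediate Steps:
L(M, x) = 3 + 2*x (L(M, x) = 3 + (x + x) = 3 + 2*x)
W = 511586 (W = -458*(-1117) = 511586)
b(N, T) = -602
o = -1065961/334274 ≈ -3.1889
o - b(W, L(-47, 15)) = -1065961/334274 - 1*(-602) = -1065961/334274 + 602 = 200166987/334274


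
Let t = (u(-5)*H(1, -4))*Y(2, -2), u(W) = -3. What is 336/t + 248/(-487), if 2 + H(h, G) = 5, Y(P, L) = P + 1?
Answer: -56776/4383 ≈ -12.954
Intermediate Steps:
Y(P, L) = 1 + P
H(h, G) = 3 (H(h, G) = -2 + 5 = 3)
t = -27 (t = (-3*3)*(1 + 2) = -9*3 = -27)
336/t + 248/(-487) = 336/(-27) + 248/(-487) = 336*(-1/27) + 248*(-1/487) = -112/9 - 248/487 = -56776/4383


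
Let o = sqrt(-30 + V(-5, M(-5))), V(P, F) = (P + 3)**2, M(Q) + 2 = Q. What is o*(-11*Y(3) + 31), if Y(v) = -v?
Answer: 64*I*sqrt(26) ≈ 326.34*I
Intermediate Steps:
M(Q) = -2 + Q
V(P, F) = (3 + P)**2
o = I*sqrt(26) (o = sqrt(-30 + (3 - 5)**2) = sqrt(-30 + (-2)**2) = sqrt(-30 + 4) = sqrt(-26) = I*sqrt(26) ≈ 5.099*I)
o*(-11*Y(3) + 31) = (I*sqrt(26))*(-(-11)*3 + 31) = (I*sqrt(26))*(-11*(-3) + 31) = (I*sqrt(26))*(33 + 31) = (I*sqrt(26))*64 = 64*I*sqrt(26)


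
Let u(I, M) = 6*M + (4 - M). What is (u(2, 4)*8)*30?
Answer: 5760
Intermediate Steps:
u(I, M) = 4 + 5*M
(u(2, 4)*8)*30 = ((4 + 5*4)*8)*30 = ((4 + 20)*8)*30 = (24*8)*30 = 192*30 = 5760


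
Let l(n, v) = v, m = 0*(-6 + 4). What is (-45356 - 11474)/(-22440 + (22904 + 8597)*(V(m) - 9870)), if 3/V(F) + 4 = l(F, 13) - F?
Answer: 170490/932780429 ≈ 0.00018278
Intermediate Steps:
m = 0 (m = 0*(-2) = 0)
V(F) = 3/(9 - F) (V(F) = 3/(-4 + (13 - F)) = 3/(9 - F))
(-45356 - 11474)/(-22440 + (22904 + 8597)*(V(m) - 9870)) = (-45356 - 11474)/(-22440 + (22904 + 8597)*(-3/(-9 + 0) - 9870)) = -56830/(-22440 + 31501*(-3/(-9) - 9870)) = -56830/(-22440 + 31501*(-3*(-⅑) - 9870)) = -56830/(-22440 + 31501*(⅓ - 9870)) = -56830/(-22440 + 31501*(-29609/3)) = -56830/(-22440 - 932713109/3) = -56830/(-932780429/3) = -56830*(-3/932780429) = 170490/932780429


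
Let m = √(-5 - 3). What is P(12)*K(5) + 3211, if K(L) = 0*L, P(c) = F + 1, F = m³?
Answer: 3211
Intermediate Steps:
m = 2*I*√2 (m = √(-8) = 2*I*√2 ≈ 2.8284*I)
F = -16*I*√2 (F = (2*I*√2)³ = -16*I*√2 ≈ -22.627*I)
P(c) = 1 - 16*I*√2 (P(c) = -16*I*√2 + 1 = 1 - 16*I*√2)
K(L) = 0
P(12)*K(5) + 3211 = (1 - 16*I*√2)*0 + 3211 = 0 + 3211 = 3211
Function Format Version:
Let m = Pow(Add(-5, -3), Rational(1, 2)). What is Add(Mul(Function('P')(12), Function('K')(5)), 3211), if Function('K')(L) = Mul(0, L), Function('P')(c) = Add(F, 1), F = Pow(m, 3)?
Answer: 3211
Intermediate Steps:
m = Mul(2, I, Pow(2, Rational(1, 2))) (m = Pow(-8, Rational(1, 2)) = Mul(2, I, Pow(2, Rational(1, 2))) ≈ Mul(2.8284, I))
F = Mul(-16, I, Pow(2, Rational(1, 2))) (F = Pow(Mul(2, I, Pow(2, Rational(1, 2))), 3) = Mul(-16, I, Pow(2, Rational(1, 2))) ≈ Mul(-22.627, I))
Function('P')(c) = Add(1, Mul(-16, I, Pow(2, Rational(1, 2)))) (Function('P')(c) = Add(Mul(-16, I, Pow(2, Rational(1, 2))), 1) = Add(1, Mul(-16, I, Pow(2, Rational(1, 2)))))
Function('K')(L) = 0
Add(Mul(Function('P')(12), Function('K')(5)), 3211) = Add(Mul(Add(1, Mul(-16, I, Pow(2, Rational(1, 2)))), 0), 3211) = Add(0, 3211) = 3211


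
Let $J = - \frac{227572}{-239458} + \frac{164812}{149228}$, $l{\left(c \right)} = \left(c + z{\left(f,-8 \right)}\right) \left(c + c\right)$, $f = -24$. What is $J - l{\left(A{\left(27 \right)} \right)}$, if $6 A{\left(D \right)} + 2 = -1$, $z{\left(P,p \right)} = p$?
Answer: $- \frac{57577990073}{8933459606} \approx -6.4452$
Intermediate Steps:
$A{\left(D \right)} = - \frac{1}{2}$ ($A{\left(D \right)} = - \frac{1}{3} + \frac{1}{6} \left(-1\right) = - \frac{1}{3} - \frac{1}{6} = - \frac{1}{2}$)
$l{\left(c \right)} = 2 c \left(-8 + c\right)$ ($l{\left(c \right)} = \left(c - 8\right) \left(c + c\right) = \left(-8 + c\right) 2 c = 2 c \left(-8 + c\right)$)
$J = \frac{9178208289}{4466729803}$ ($J = \left(-227572\right) \left(- \frac{1}{239458}\right) + 164812 \cdot \frac{1}{149228} = \frac{113786}{119729} + \frac{41203}{37307} = \frac{9178208289}{4466729803} \approx 2.0548$)
$J - l{\left(A{\left(27 \right)} \right)} = \frac{9178208289}{4466729803} - 2 \left(- \frac{1}{2}\right) \left(-8 - \frac{1}{2}\right) = \frac{9178208289}{4466729803} - 2 \left(- \frac{1}{2}\right) \left(- \frac{17}{2}\right) = \frac{9178208289}{4466729803} - \frac{17}{2} = - \frac{57577990073}{8933459606}$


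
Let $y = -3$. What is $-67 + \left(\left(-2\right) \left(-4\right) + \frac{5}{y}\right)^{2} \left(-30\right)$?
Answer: $- \frac{3811}{3} \approx -1270.3$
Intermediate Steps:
$-67 + \left(\left(-2\right) \left(-4\right) + \frac{5}{y}\right)^{2} \left(-30\right) = -67 + \left(\left(-2\right) \left(-4\right) + \frac{5}{-3}\right)^{2} \left(-30\right) = -67 + \left(8 + 5 \left(- \frac{1}{3}\right)\right)^{2} \left(-30\right) = -67 + \left(8 - \frac{5}{3}\right)^{2} \left(-30\right) = -67 + \left(\frac{19}{3}\right)^{2} \left(-30\right) = -67 + \frac{361}{9} \left(-30\right) = -67 - \frac{3610}{3} = - \frac{3811}{3}$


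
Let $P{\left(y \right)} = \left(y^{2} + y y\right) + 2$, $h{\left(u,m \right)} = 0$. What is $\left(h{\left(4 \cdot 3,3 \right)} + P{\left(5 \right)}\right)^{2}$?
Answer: $2704$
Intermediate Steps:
$P{\left(y \right)} = 2 + 2 y^{2}$ ($P{\left(y \right)} = \left(y^{2} + y^{2}\right) + 2 = 2 y^{2} + 2 = 2 + 2 y^{2}$)
$\left(h{\left(4 \cdot 3,3 \right)} + P{\left(5 \right)}\right)^{2} = \left(0 + \left(2 + 2 \cdot 5^{2}\right)\right)^{2} = \left(0 + \left(2 + 2 \cdot 25\right)\right)^{2} = \left(0 + \left(2 + 50\right)\right)^{2} = \left(0 + 52\right)^{2} = 52^{2} = 2704$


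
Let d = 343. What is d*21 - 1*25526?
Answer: -18323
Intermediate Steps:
d*21 - 1*25526 = 343*21 - 1*25526 = 7203 - 25526 = -18323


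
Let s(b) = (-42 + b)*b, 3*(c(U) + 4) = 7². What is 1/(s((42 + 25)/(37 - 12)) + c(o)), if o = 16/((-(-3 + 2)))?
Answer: -1875/174458 ≈ -0.010748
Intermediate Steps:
o = 16 (o = 16/((-1*(-1))) = 16/1 = 16*1 = 16)
c(U) = 37/3 (c(U) = -4 + (⅓)*7² = -4 + (⅓)*49 = -4 + 49/3 = 37/3)
s(b) = b*(-42 + b)
1/(s((42 + 25)/(37 - 12)) + c(o)) = 1/(((42 + 25)/(37 - 12))*(-42 + (42 + 25)/(37 - 12)) + 37/3) = 1/((67/25)*(-42 + 67/25) + 37/3) = 1/((67*(1/25))*(-42 + 67*(1/25)) + 37/3) = 1/(67*(-42 + 67/25)/25 + 37/3) = 1/((67/25)*(-983/25) + 37/3) = 1/(-65861/625 + 37/3) = 1/(-174458/1875) = -1875/174458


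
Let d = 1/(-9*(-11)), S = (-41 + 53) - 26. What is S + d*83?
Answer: -1303/99 ≈ -13.162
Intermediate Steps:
S = -14 (S = 12 - 26 = -14)
d = 1/99 ≈ 0.010101
S + d*83 = -14 + (1/99)*83 = -14 + 83/99 = -1303/99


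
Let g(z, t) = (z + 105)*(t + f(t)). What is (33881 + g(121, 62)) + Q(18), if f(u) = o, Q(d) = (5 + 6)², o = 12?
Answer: 50726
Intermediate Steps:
Q(d) = 121 (Q(d) = 11² = 121)
f(u) = 12
g(z, t) = (12 + t)*(105 + z) (g(z, t) = (z + 105)*(t + 12) = (105 + z)*(12 + t) = (12 + t)*(105 + z))
(33881 + g(121, 62)) + Q(18) = (33881 + (1260 + 12*121 + 105*62 + 62*121)) + 121 = (33881 + (1260 + 1452 + 6510 + 7502)) + 121 = (33881 + 16724) + 121 = 50605 + 121 = 50726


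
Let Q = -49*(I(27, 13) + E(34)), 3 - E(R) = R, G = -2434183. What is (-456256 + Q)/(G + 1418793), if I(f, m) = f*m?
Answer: 235968/507695 ≈ 0.46478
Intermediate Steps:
E(R) = 3 - R
Q = -15680 (Q = -49*(27*13 + (3 - 1*34)) = -49*(351 + (3 - 34)) = -49*(351 - 31) = -49*320 = -15680)
(-456256 + Q)/(G + 1418793) = (-456256 - 15680)/(-2434183 + 1418793) = -471936/(-1015390) = -471936*(-1/1015390) = 235968/507695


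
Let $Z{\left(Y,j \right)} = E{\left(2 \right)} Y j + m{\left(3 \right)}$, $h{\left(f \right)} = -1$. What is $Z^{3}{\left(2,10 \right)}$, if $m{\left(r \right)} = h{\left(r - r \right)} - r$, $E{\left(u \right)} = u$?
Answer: $46656$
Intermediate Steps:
$m{\left(r \right)} = -1 - r$
$Z{\left(Y,j \right)} = -4 + 2 Y j$ ($Z{\left(Y,j \right)} = 2 Y j - 4 = -4 + 2 Y j$)
$Z^{3}{\left(2,10 \right)} = \left(-4 + 2 \cdot 2 \cdot 10\right)^{3} = \left(-4 + 40\right)^{3} = 36^{3} = 46656$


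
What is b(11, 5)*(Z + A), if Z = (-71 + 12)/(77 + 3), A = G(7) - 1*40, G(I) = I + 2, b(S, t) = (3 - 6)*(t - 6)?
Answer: -7617/80 ≈ -95.213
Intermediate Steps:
b(S, t) = 18 - 3*t (b(S, t) = -3*(-6 + t) = 18 - 3*t)
G(I) = 2 + I
A = -31 (A = (2 + 7) - 1*40 = 9 - 40 = -31)
Z = -59/80 ≈ -0.73750
b(11, 5)*(Z + A) = (18 - 3*5)*(-59/80 - 31) = (18 - 15)*(-2539/80) = 3*(-2539/80) = -7617/80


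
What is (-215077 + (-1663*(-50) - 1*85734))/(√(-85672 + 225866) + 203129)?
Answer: -44213261269/41261250447 + 217661*√140194/41261250447 ≈ -1.0696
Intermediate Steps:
(-215077 + (-1663*(-50) - 1*85734))/(√(-85672 + 225866) + 203129) = (-215077 + (83150 - 85734))/(√140194 + 203129) = (-215077 - 2584)/(203129 + √140194) = -217661/(203129 + √140194)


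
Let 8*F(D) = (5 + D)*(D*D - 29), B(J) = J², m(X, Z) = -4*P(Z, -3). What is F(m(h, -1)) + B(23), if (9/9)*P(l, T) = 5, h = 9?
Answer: -1333/8 ≈ -166.63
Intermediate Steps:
P(l, T) = 5
m(X, Z) = -20 (m(X, Z) = -4*5 = -20)
F(D) = (-29 + D²)*(5 + D)/8 (F(D) = ((5 + D)*(D*D - 29))/8 = ((5 + D)*(D² - 29))/8 = ((5 + D)*(-29 + D²))/8 = ((-29 + D²)*(5 + D))/8 = (-29 + D²)*(5 + D)/8)
F(m(h, -1)) + B(23) = (-145/8 - 29/8*(-20) + (⅛)*(-20)³ + (5/8)*(-20)²) + 23² = (-145/8 + 145/2 + (⅛)*(-8000) + (5/8)*400) + 529 = (-145/8 + 145/2 - 1000 + 250) + 529 = -5565/8 + 529 = -1333/8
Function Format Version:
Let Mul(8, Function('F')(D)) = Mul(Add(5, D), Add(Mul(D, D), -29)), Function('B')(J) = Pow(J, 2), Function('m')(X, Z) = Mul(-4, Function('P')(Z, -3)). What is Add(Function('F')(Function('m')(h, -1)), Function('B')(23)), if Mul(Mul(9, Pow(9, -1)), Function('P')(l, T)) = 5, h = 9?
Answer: Rational(-1333, 8) ≈ -166.63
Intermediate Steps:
Function('P')(l, T) = 5
Function('m')(X, Z) = -20 (Function('m')(X, Z) = Mul(-4, 5) = -20)
Function('F')(D) = Mul(Rational(1, 8), Add(-29, Pow(D, 2)), Add(5, D)) (Function('F')(D) = Mul(Rational(1, 8), Mul(Add(5, D), Add(Mul(D, D), -29))) = Mul(Rational(1, 8), Mul(Add(5, D), Add(Pow(D, 2), -29))) = Mul(Rational(1, 8), Mul(Add(5, D), Add(-29, Pow(D, 2)))) = Mul(Rational(1, 8), Mul(Add(-29, Pow(D, 2)), Add(5, D))) = Mul(Rational(1, 8), Add(-29, Pow(D, 2)), Add(5, D)))
Add(Function('F')(Function('m')(h, -1)), Function('B')(23)) = Add(Add(Rational(-145, 8), Mul(Rational(-29, 8), -20), Mul(Rational(1, 8), Pow(-20, 3)), Mul(Rational(5, 8), Pow(-20, 2))), Pow(23, 2)) = Add(Add(Rational(-145, 8), Rational(145, 2), Mul(Rational(1, 8), -8000), Mul(Rational(5, 8), 400)), 529) = Add(Add(Rational(-145, 8), Rational(145, 2), -1000, 250), 529) = Add(Rational(-5565, 8), 529) = Rational(-1333, 8)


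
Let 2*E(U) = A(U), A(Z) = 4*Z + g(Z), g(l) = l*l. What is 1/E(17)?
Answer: 2/357 ≈ 0.0056022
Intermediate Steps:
g(l) = l**2
A(Z) = Z**2 + 4*Z (A(Z) = 4*Z + Z**2 = Z**2 + 4*Z)
E(U) = U*(4 + U)/2 (E(U) = (U*(4 + U))/2 = U*(4 + U)/2)
1/E(17) = 1/((1/2)*17*(4 + 17)) = 1/((1/2)*17*21) = 1/(357/2) = 2/357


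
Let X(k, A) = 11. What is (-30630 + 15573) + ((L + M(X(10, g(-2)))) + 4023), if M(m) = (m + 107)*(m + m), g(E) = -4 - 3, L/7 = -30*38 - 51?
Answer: -16775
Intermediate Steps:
L = -8337 (L = 7*(-30*38 - 51) = 7*(-1140 - 51) = 7*(-1191) = -8337)
g(E) = -7
M(m) = 2*m*(107 + m) (M(m) = (107 + m)*(2*m) = 2*m*(107 + m))
(-30630 + 15573) + ((L + M(X(10, g(-2)))) + 4023) = (-30630 + 15573) + ((-8337 + 2*11*(107 + 11)) + 4023) = -15057 + ((-8337 + 2*11*118) + 4023) = -15057 + ((-8337 + 2596) + 4023) = -15057 + (-5741 + 4023) = -15057 - 1718 = -16775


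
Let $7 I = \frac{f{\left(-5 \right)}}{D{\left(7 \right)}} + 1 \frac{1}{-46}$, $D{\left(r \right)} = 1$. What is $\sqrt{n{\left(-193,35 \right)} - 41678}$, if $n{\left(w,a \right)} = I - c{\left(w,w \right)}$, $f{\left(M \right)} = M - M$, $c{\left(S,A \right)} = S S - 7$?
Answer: $\frac{i \sqrt{8182741602}}{322} \approx 280.93 i$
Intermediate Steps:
$c{\left(S,A \right)} = -7 + S^{2}$ ($c{\left(S,A \right)} = S^{2} - 7 = -7 + S^{2}$)
$f{\left(M \right)} = 0$
$I = - \frac{1}{322}$ ($I = \frac{\frac{0}{1} + 1 \frac{1}{-46}}{7} = \frac{0 \cdot 1 + 1 \left(- \frac{1}{46}\right)}{7} = \frac{0 - \frac{1}{46}}{7} = \frac{1}{7} \left(- \frac{1}{46}\right) = - \frac{1}{322} \approx -0.0031056$)
$n{\left(w,a \right)} = \frac{2253}{322} - w^{2}$ ($n{\left(w,a \right)} = - \frac{1}{322} - \left(-7 + w^{2}\right) = \frac{2253}{322} - w^{2}$)
$\sqrt{n{\left(-193,35 \right)} - 41678} = \sqrt{\left(\frac{2253}{322} - \left(-193\right)^{2}\right) - 41678} = \sqrt{\left(\frac{2253}{322} - 37249\right) - 41678} = \sqrt{- \frac{11991925}{322} - 41678} = \sqrt{- \frac{25412241}{322}} = \frac{i \sqrt{8182741602}}{322}$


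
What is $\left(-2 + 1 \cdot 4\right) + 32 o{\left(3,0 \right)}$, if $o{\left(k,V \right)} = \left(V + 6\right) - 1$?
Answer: $162$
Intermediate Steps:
$o{\left(k,V \right)} = 5 + V$ ($o{\left(k,V \right)} = \left(6 + V\right) - 1 = 5 + V$)
$\left(-2 + 1 \cdot 4\right) + 32 o{\left(3,0 \right)} = \left(-2 + 1 \cdot 4\right) + 32 \left(5 + 0\right) = \left(-2 + 4\right) + 32 \cdot 5 = 2 + 160 = 162$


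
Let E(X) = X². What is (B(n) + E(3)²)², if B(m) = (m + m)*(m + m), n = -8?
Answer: 113569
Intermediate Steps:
B(m) = 4*m² (B(m) = (2*m)*(2*m) = 4*m²)
(B(n) + E(3)²)² = (4*(-8)² + (3²)²)² = (4*64 + 9²)² = (256 + 81)² = 337² = 113569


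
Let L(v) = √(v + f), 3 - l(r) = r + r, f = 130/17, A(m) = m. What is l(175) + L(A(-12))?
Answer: -347 + I*√1258/17 ≈ -347.0 + 2.0864*I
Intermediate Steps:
f = 130/17 (f = 130*(1/17) = 130/17 ≈ 7.6471)
l(r) = 3 - 2*r (l(r) = 3 - (r + r) = 3 - 2*r)
L(v) = √(130/17 + v) (L(v) = √(v + 130/17) = √(130/17 + v))
l(175) + L(A(-12)) = (3 - 2*175) + √(2210 + 289*(-12))/17 = (3 - 350) + √(2210 - 3468)/17 = -347 + √(-1258)/17 = -347 + (I*√1258)/17 = -347 + I*√1258/17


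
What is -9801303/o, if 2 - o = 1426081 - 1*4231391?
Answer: -3267101/935104 ≈ -3.4938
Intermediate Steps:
o = 2805312 (o = 2 - (1426081 - 1*4231391) = 2 - (1426081 - 4231391) = 2 - 1*(-2805310) = 2 + 2805310 = 2805312)
-9801303/o = -9801303/2805312 = -9801303*1/2805312 = -3267101/935104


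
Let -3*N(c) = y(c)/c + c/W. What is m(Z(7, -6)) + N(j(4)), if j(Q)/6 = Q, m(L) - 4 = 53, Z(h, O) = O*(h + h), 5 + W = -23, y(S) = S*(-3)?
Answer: 408/7 ≈ 58.286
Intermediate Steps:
y(S) = -3*S
W = -28 (W = -5 - 23 = -28)
Z(h, O) = 2*O*h (Z(h, O) = O*(2*h) = 2*O*h)
m(L) = 57 (m(L) = 4 + 53 = 57)
j(Q) = 6*Q
N(c) = 1 + c/84 (N(c) = -((-3*c)/c + c/(-28))/3 = -(-3 + c*(-1/28))/3 = -(-3 - c/28)/3 = 1 + c/84)
m(Z(7, -6)) + N(j(4)) = 57 + (1 + (6*4)/84) = 57 + (1 + (1/84)*24) = 57 + (1 + 2/7) = 57 + 9/7 = 408/7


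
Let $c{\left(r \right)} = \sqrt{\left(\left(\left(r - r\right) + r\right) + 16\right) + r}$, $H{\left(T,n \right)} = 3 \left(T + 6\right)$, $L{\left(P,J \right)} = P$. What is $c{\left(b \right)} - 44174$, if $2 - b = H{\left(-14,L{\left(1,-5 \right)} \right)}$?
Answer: $-44174 + 2 \sqrt{17} \approx -44166.0$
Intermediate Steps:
$H{\left(T,n \right)} = 18 + 3 T$ ($H{\left(T,n \right)} = 3 \left(6 + T\right) = 18 + 3 T$)
$b = 26$ ($b = 2 - \left(18 + 3 \left(-14\right)\right) = 2 - \left(18 - 42\right) = 2 - -24 = 2 + 24 = 26$)
$c{\left(r \right)} = \sqrt{16 + 2 r}$ ($c{\left(r \right)} = \sqrt{\left(\left(0 + r\right) + 16\right) + r} = \sqrt{\left(r + 16\right) + r} = \sqrt{\left(16 + r\right) + r} = \sqrt{16 + 2 r}$)
$c{\left(b \right)} - 44174 = \sqrt{16 + 2 \cdot 26} - 44174 = \sqrt{16 + 52} - 44174 = \sqrt{68} - 44174 = 2 \sqrt{17} - 44174 = -44174 + 2 \sqrt{17}$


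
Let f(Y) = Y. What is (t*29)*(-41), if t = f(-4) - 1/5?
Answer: 24969/5 ≈ 4993.8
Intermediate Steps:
t = -21/5 (t = -4 - 1/5 = -21/5 ≈ -4.2000)
(t*29)*(-41) = -21/5*29*(-41) = -609/5*(-41) = 24969/5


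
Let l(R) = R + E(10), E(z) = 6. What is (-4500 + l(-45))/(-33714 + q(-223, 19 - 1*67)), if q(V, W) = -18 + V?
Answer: 4539/33955 ≈ 0.13368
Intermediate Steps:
l(R) = 6 + R (l(R) = R + 6 = 6 + R)
(-4500 + l(-45))/(-33714 + q(-223, 19 - 1*67)) = (-4500 + (6 - 45))/(-33714 + (-18 - 223)) = (-4500 - 39)/(-33714 - 241) = -4539/(-33955) = -4539*(-1/33955) = 4539/33955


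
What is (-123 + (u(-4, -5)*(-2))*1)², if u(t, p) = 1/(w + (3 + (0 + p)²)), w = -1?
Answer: 11042329/729 ≈ 15147.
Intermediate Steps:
u(t, p) = 1/(2 + p²) (u(t, p) = 1/(-1 + (3 + (0 + p)²)) = 1/(-1 + (3 + p²)) = 1/(2 + p²))
(-123 + (u(-4, -5)*(-2))*1)² = (-123 + (-2/(2 + (-5)²))*1)² = (-123 + (-2/(2 + 25))*1)² = (-123 + (-2/27)*1)² = (-123 + ((1/27)*(-2))*1)² = (-123 - 2/27*1)² = (-123 - 2/27)² = (-3323/27)² = 11042329/729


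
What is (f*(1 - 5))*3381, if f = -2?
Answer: 27048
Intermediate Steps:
(f*(1 - 5))*3381 = -2*(1 - 5)*3381 = -2*(-4)*3381 = 8*3381 = 27048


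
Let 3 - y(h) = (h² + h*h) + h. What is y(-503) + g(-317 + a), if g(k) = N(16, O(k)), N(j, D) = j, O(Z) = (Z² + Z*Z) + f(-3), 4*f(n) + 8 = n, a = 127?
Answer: -505496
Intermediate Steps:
f(n) = -2 + n/4
O(Z) = -11/4 + 2*Z² (O(Z) = (Z² + Z*Z) + (-2 + (¼)*(-3)) = (Z² + Z²) + (-2 - ¾) = 2*Z² - 11/4 = -11/4 + 2*Z²)
g(k) = 16
y(h) = 3 - h - 2*h² (y(h) = 3 - ((h² + h*h) + h) = 3 - ((h² + h²) + h) = 3 - (2*h² + h) = 3 - (h + 2*h²) = 3 + (-h - 2*h²) = 3 - h - 2*h²)
y(-503) + g(-317 + a) = (3 - 1*(-503) - 2*(-503)²) + 16 = (3 + 503 - 2*253009) + 16 = (3 + 503 - 506018) + 16 = -505512 + 16 = -505496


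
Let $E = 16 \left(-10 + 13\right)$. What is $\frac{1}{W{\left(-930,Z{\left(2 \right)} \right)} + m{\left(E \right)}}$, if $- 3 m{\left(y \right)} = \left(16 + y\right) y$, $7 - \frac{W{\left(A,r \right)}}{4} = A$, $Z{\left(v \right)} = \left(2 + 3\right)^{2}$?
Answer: $\frac{1}{2724} \approx 0.00036711$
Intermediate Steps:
$Z{\left(v \right)} = 25$ ($Z{\left(v \right)} = 5^{2} = 25$)
$W{\left(A,r \right)} = 28 - 4 A$
$E = 48$ ($E = 16 \cdot 3 = 48$)
$m{\left(y \right)} = - \frac{y \left(16 + y\right)}{3}$ ($m{\left(y \right)} = - \frac{\left(16 + y\right) y}{3} = - \frac{y \left(16 + y\right)}{3}$)
$\frac{1}{W{\left(-930,Z{\left(2 \right)} \right)} + m{\left(E \right)}} = \frac{1}{\left(28 - -3720\right) - 16 \left(16 + 48\right)} = \frac{1}{\left(28 + 3720\right) - 16 \cdot 64} = \frac{1}{3748 - 1024} = \frac{1}{2724}$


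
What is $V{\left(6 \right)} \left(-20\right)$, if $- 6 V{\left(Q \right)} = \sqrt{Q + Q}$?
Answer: $\frac{20 \sqrt{3}}{3} \approx 11.547$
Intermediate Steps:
$V{\left(Q \right)} = - \frac{\sqrt{2} \sqrt{Q}}{6}$ ($V{\left(Q \right)} = - \frac{\sqrt{Q + Q}}{6} = - \frac{\sqrt{2 Q}}{6} = - \frac{\sqrt{2} \sqrt{Q}}{6}$)
$V{\left(6 \right)} \left(-20\right) = - \frac{\sqrt{2} \sqrt{6}}{6} \left(-20\right) = - \frac{\sqrt{3}}{3} \left(-20\right) = \frac{20 \sqrt{3}}{3}$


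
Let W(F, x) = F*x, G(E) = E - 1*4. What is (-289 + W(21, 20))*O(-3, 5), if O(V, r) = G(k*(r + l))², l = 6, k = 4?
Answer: 209600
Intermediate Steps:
G(E) = -4 + E (G(E) = E - 4 = -4 + E)
O(V, r) = (20 + 4*r)² (O(V, r) = (-4 + 4*(r + 6))² = (-4 + 4*(6 + r))² = (-4 + (24 + 4*r))² = (20 + 4*r)²)
(-289 + W(21, 20))*O(-3, 5) = (-289 + 21*20)*(16*(5 + 5)²) = (-289 + 420)*(16*10²) = 131*(16*100) = 131*1600 = 209600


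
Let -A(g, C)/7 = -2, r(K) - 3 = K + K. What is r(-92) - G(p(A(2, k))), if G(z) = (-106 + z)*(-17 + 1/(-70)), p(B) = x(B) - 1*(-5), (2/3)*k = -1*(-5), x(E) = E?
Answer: -116287/70 ≈ -1661.2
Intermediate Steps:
r(K) = 3 + 2*K (r(K) = 3 + (K + K) = 3 + 2*K)
k = 15/2 (k = 3*(-1*(-5))/2 = (3/2)*5 = 15/2 ≈ 7.5000)
A(g, C) = 14 (A(g, C) = -7*(-2) = 14)
p(B) = 5 + B (p(B) = B - 1*(-5) = B + 5 = 5 + B)
G(z) = 63123/35 - 1191*z/70 (G(z) = (-106 + z)*(-17 - 1/70) = (-106 + z)*(-1191/70) = 63123/35 - 1191*z/70)
r(-92) - G(p(A(2, k))) = (3 + 2*(-92)) - (63123/35 - 1191*(5 + 14)/70) = (3 - 184) - (63123/35 - 1191/70*19) = -181 - (63123/35 - 22629/70) = -181 - 1*103617/70 = -181 - 103617/70 = -116287/70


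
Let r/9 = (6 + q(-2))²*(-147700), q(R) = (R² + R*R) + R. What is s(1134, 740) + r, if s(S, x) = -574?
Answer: -191419774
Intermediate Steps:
q(R) = R + 2*R² (q(R) = (R² + R²) + R = 2*R² + R = R + 2*R²)
r = -191419200 (r = 9*((6 - 2*(1 + 2*(-2)))²*(-147700)) = 9*((6 - 2*(1 - 4))²*(-147700)) = 9*((6 - 2*(-3))²*(-147700)) = 9*((6 + 6)²*(-147700)) = 9*(12²*(-147700)) = 9*(144*(-147700)) = 9*(-21268800) = -191419200)
s(1134, 740) + r = -574 - 191419200 = -191419774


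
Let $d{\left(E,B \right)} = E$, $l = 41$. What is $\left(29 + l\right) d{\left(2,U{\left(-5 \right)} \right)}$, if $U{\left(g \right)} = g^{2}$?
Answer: $140$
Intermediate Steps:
$\left(29 + l\right) d{\left(2,U{\left(-5 \right)} \right)} = \left(29 + 41\right) 2 = 70 \cdot 2 = 140$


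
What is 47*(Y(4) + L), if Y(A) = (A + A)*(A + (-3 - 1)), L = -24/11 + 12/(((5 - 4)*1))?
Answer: 5076/11 ≈ 461.45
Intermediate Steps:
L = 108/11 (L = -24*1/11 + 12/((1*1)) = -24/11 + 12/1 = -24/11 + 12*1 = -24/11 + 12 = 108/11 ≈ 9.8182)
Y(A) = 2*A*(-4 + A) (Y(A) = (2*A)*(A - 4) = (2*A)*(-4 + A) = 2*A*(-4 + A))
47*(Y(4) + L) = 47*(2*4*(-4 + 4) + 108/11) = 47*(2*4*0 + 108/11) = 47*(0 + 108/11) = 47*(108/11) = 5076/11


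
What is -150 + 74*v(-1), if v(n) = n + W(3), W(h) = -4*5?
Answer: -1704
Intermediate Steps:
W(h) = -20
v(n) = -20 + n (v(n) = n - 20 = -20 + n)
-150 + 74*v(-1) = -150 + 74*(-20 - 1) = -150 + 74*(-21) = -150 - 1554 = -1704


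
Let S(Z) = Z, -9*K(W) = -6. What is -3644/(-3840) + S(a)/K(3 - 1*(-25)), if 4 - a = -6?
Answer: 15311/960 ≈ 15.949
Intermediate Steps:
K(W) = 2/3 (K(W) = -1/9*(-6) = 2/3)
a = 10 (a = 4 - 1*(-6) = 4 + 6 = 10)
-3644/(-3840) + S(a)/K(3 - 1*(-25)) = -3644/(-3840) + 10/(2/3) = -3644*(-1/3840) + 10*(3/2) = 911/960 + 15 = 15311/960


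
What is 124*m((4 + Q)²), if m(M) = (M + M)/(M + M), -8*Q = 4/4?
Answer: 124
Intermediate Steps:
Q = -⅛ (Q = -1/(2*4) = -⅛*1 = -⅛ ≈ -0.12500)
m(M) = 1 (m(M) = (2*M)/((2*M)) = (2*M)*(1/(2*M)) = 1)
124*m((4 + Q)²) = 124*1 = 124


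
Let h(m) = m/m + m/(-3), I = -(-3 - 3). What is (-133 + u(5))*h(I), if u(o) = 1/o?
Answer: 664/5 ≈ 132.80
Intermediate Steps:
I = 6 (I = -1*(-6) = 6)
h(m) = 1 - m/3 (h(m) = 1 + m*(-1/3) = 1 - m/3)
(-133 + u(5))*h(I) = (-133 + 1/5)*(1 - 1/3*6) = (-133 + 1/5)*(1 - 2) = -664/5*(-1) = 664/5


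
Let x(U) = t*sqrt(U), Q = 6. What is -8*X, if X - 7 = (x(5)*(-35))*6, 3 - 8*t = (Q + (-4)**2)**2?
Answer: -56 - 101010*sqrt(5) ≈ -2.2592e+5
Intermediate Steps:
t = -481/8 (t = 3/8 - (6 + (-4)**2)**2/8 = 3/8 - (6 + 16)**2/8 = 3/8 - 1/8*22**2 = 3/8 - 1/8*484 = 3/8 - 121/2 = -481/8 ≈ -60.125)
x(U) = -481*sqrt(U)/8
X = 7 + 50505*sqrt(5)/4 (X = 7 + (-481*sqrt(5)/8*(-35))*6 = 7 + (16835*sqrt(5)/8)*6 = 7 + 50505*sqrt(5)/4 ≈ 28240.)
-8*X = -8*(7 + 50505*sqrt(5)/4) = -56 - 101010*sqrt(5)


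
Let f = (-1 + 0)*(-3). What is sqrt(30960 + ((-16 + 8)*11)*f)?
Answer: 2*sqrt(7674) ≈ 175.20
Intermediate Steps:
f = 3 (f = -1*(-3) = 3)
sqrt(30960 + ((-16 + 8)*11)*f) = sqrt(30960 + ((-16 + 8)*11)*3) = sqrt(30960 - 8*11*3) = sqrt(30960 - 88*3) = sqrt(30960 - 264) = sqrt(30696) = 2*sqrt(7674)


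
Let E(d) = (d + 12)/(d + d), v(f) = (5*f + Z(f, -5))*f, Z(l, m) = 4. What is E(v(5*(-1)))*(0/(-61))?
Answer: 0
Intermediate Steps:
v(f) = f*(4 + 5*f) (v(f) = (5*f + 4)*f = (4 + 5*f)*f = f*(4 + 5*f))
E(d) = (12 + d)/(2*d) (E(d) = (12 + d)/((2*d)) = (12 + d)*(1/(2*d)) = (12 + d)/(2*d))
E(v(5*(-1)))*(0/(-61)) = ((12 + (5*(-1))*(4 + 5*(5*(-1))))/(2*(((5*(-1))*(4 + 5*(5*(-1)))))))*(0/(-61)) = ((12 - 5*(4 + 5*(-5)))/(2*((-5*(4 + 5*(-5))))))*(0*(-1/61)) = ((12 - 5*(4 - 25))/(2*((-5*(4 - 25)))))*0 = ((12 - 5*(-21))/(2*((-5*(-21)))))*0 = ((½)*(12 + 105)/105)*0 = ((½)*(1/105)*117)*0 = (39/70)*0 = 0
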